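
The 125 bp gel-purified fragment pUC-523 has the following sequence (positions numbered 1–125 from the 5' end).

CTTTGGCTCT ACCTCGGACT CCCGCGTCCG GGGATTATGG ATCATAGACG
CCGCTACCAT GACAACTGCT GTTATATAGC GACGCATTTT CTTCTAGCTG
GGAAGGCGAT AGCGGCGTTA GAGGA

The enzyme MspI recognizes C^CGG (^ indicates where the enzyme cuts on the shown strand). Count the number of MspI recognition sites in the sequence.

1

CCGG occurs starting at position 28.
MspI cuts at 1 site.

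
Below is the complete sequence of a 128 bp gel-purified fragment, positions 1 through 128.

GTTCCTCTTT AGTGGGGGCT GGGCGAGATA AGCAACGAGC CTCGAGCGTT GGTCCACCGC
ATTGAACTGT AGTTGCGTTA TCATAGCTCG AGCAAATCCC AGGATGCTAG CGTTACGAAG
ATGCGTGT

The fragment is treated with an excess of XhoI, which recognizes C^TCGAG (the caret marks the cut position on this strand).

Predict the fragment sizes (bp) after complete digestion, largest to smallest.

46, 41, 41 bp

XhoI sites (CTCGAG) start at positions 41, 87.
XhoI cuts after the first base of each site, so after positions 41, 87.
Linear molecule, 2 cuts → 3 fragments:
  1–41 → 41 bp
  42–87 → 46 bp
  88–128 → 41 bp
Sorted largest to smallest: 46, 41, 41 bp.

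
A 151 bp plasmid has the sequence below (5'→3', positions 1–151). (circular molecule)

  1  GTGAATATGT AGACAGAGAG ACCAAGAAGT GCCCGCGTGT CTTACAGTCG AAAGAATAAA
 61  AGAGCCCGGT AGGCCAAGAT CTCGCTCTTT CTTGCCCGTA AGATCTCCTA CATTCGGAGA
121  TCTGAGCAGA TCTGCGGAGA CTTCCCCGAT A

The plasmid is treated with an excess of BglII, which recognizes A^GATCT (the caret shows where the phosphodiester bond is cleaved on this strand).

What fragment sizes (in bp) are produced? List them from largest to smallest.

BglII sites (AGATCT) start at positions 77, 101, 118, 128.
BglII cuts after the first base of each site, so after positions 77, 101, 118, 128.
Circular molecule, 4 cuts → 4 fragments:
  78–101 → 24 bp
  102–118 → 17 bp
  119–128 → 10 bp
  129–151 then 1–77 → 23 + 77 = 100 bp
Sorted largest to smallest: 100, 24, 17, 10 bp.

100, 24, 17, 10 bp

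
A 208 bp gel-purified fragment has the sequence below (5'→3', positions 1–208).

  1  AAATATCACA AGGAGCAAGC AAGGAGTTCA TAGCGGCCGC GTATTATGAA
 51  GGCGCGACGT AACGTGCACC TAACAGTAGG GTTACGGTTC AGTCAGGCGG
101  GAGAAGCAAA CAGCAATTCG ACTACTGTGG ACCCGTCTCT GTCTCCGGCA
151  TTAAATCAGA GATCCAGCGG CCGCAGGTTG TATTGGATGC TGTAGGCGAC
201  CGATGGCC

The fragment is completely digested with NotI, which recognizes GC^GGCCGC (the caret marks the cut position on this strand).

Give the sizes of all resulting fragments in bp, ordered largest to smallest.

NotI sites (GCGGCCGC) start at positions 33, 167.
NotI cuts after base 2 of each site, so after positions 34, 168.
Linear molecule, 2 cuts → 3 fragments:
  1–34 → 34 bp
  35–168 → 134 bp
  169–208 → 40 bp
Sorted largest to smallest: 134, 40, 34 bp.

134, 40, 34 bp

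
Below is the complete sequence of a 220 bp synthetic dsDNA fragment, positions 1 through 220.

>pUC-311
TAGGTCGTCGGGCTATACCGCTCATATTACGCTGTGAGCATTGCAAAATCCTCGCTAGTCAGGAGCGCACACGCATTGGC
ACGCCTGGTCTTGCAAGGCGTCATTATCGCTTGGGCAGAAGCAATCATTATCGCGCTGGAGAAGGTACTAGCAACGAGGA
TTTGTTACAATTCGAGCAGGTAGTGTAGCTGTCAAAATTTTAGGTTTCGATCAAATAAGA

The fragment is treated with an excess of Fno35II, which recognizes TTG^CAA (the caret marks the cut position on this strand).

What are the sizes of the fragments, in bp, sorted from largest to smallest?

Fno35II sites (TTGCAA) start at positions 41, 91.
Fno35II cuts after base 3 of each site, so after positions 43, 93.
Linear molecule, 2 cuts → 3 fragments:
  1–43 → 43 bp
  44–93 → 50 bp
  94–220 → 127 bp
Sorted largest to smallest: 127, 50, 43 bp.

127, 50, 43 bp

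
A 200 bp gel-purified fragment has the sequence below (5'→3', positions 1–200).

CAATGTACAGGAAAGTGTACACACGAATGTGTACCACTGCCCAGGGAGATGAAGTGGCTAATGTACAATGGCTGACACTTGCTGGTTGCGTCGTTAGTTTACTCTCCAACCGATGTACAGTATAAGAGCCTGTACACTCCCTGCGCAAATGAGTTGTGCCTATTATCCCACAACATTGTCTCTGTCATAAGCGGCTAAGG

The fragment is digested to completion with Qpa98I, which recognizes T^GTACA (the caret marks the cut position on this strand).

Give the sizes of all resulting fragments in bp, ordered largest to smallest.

69, 52, 46, 17, 12, 4 bp

Qpa98I sites (TGTACA) start at positions 4, 16, 62, 114, 131.
Qpa98I cuts after the first base of each site, so after positions 4, 16, 62, 114, 131.
Linear molecule, 5 cuts → 6 fragments:
  1–4 → 4 bp
  5–16 → 12 bp
  17–62 → 46 bp
  63–114 → 52 bp
  115–131 → 17 bp
  132–200 → 69 bp
Sorted largest to smallest: 69, 52, 46, 17, 12, 4 bp.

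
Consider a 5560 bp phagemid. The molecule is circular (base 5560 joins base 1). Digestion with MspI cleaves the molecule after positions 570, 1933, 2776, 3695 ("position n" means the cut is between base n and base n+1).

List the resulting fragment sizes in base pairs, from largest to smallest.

Circular molecule, 4 cuts → 4 fragments:
  1933 − 570 = 1363 bp
  2776 − 1933 = 843 bp
  3695 − 2776 = 919 bp
  wrap: 5560 − 3695 + 570 = 2435 bp
Sorted largest to smallest: 2435, 1363, 919, 843 bp.

2435, 1363, 919, 843 bp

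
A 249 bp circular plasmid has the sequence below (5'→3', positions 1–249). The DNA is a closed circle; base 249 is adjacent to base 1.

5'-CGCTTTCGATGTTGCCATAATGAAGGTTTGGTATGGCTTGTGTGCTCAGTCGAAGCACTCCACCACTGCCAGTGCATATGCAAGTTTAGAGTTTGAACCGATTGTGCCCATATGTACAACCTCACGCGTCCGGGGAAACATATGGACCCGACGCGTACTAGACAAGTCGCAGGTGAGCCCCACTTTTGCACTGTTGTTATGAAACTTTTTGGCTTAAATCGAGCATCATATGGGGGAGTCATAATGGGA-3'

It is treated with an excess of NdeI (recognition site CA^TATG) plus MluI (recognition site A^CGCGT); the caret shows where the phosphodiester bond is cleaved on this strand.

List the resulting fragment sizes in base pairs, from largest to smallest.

NdeI sites (CATATG) start at positions 75, 109, 139, 227.
NdeI cuts after base 2 of each site, so after positions 76, 110, 140, 228.
MluI sites (ACGCGT) start at positions 124, 151.
MluI cuts after the first base of each site, so after positions 124, 151.
Combined cut positions: 76, 110, 124, 140, 151, 228.
Circular molecule, 6 cuts → 6 fragments:
  77–110 → 34 bp
  111–124 → 14 bp
  125–140 → 16 bp
  141–151 → 11 bp
  152–228 → 77 bp
  229–249 then 1–76 → 21 + 76 = 97 bp
Sorted largest to smallest: 97, 77, 34, 16, 14, 11 bp.

97, 77, 34, 16, 14, 11 bp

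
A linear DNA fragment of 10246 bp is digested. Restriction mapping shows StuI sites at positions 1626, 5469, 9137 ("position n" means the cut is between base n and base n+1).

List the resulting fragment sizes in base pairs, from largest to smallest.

Linear molecule, 3 cuts → 4 fragments:
  1626 − 0 = 1626 bp
  5469 − 1626 = 3843 bp
  9137 − 5469 = 3668 bp
  10246 − 9137 = 1109 bp
Sorted largest to smallest: 3843, 3668, 1626, 1109 bp.

3843, 3668, 1626, 1109 bp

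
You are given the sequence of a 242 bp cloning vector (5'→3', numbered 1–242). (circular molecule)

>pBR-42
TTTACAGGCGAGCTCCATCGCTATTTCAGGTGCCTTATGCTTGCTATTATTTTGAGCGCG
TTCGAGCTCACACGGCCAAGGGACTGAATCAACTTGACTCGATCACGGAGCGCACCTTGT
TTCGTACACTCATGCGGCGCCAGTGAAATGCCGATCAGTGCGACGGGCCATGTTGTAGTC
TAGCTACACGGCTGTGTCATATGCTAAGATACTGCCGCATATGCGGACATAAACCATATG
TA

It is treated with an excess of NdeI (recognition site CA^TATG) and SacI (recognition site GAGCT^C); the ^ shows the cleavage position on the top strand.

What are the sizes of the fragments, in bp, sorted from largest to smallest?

NdeI sites (CATATG) start at positions 198, 218, 235.
NdeI cuts after base 2 of each site, so after positions 199, 219, 236.
SacI sites (GAGCTC) start at positions 10, 64.
SacI cuts after base 5 of each site (before the last base), so after positions 14, 68.
Combined cut positions: 14, 68, 199, 219, 236.
Circular molecule, 5 cuts → 5 fragments:
  15–68 → 54 bp
  69–199 → 131 bp
  200–219 → 20 bp
  220–236 → 17 bp
  237–242 then 1–14 → 6 + 14 = 20 bp
Sorted largest to smallest: 131, 54, 20, 20, 17 bp.

131, 54, 20, 20, 17 bp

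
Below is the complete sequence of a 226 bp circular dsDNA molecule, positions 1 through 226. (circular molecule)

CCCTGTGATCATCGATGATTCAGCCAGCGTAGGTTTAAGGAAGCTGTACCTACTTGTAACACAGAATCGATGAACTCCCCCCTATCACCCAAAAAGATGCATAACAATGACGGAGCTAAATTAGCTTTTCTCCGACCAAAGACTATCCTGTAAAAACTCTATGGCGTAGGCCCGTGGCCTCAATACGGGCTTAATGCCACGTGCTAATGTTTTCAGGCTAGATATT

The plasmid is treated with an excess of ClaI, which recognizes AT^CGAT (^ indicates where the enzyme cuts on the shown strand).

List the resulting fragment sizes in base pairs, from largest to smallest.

171, 55 bp

ClaI sites (ATCGAT) start at positions 11, 66.
ClaI cuts after base 2 of each site, so after positions 12, 67.
Circular molecule, 2 cuts → 2 fragments:
  13–67 → 55 bp
  68–226 then 1–12 → 159 + 12 = 171 bp
Sorted largest to smallest: 171, 55 bp.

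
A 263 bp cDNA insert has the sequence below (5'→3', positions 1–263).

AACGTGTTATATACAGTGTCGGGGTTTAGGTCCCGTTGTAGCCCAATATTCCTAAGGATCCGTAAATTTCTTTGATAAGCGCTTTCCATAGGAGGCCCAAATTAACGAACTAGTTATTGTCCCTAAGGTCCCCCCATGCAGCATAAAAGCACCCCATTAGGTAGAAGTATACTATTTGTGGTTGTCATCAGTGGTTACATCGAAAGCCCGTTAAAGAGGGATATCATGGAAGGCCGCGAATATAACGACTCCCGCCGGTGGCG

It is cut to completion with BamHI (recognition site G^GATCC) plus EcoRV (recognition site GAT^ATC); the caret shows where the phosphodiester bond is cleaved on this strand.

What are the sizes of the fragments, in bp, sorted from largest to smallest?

166, 56, 41 bp

The BamHI site (GGATCC) starts at position 56.
BamHI cuts after the first base of each site, so after position 56.
The EcoRV site (GATATC) starts at position 220.
EcoRV cuts after base 3 of each site, so after position 222.
Combined cut positions: 56, 222.
Linear molecule, 2 cuts → 3 fragments:
  1–56 → 56 bp
  57–222 → 166 bp
  223–263 → 41 bp
Sorted largest to smallest: 166, 56, 41 bp.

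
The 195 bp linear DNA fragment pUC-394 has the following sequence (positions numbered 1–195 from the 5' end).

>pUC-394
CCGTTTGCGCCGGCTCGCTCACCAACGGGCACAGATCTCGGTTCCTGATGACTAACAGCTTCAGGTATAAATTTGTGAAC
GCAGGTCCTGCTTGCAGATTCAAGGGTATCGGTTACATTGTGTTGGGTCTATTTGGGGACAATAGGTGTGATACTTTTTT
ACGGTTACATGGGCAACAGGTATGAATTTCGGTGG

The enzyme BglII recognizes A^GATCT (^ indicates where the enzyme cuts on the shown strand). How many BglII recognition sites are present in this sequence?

AGATCT occurs starting at position 33.
BglII cuts at 1 site.

1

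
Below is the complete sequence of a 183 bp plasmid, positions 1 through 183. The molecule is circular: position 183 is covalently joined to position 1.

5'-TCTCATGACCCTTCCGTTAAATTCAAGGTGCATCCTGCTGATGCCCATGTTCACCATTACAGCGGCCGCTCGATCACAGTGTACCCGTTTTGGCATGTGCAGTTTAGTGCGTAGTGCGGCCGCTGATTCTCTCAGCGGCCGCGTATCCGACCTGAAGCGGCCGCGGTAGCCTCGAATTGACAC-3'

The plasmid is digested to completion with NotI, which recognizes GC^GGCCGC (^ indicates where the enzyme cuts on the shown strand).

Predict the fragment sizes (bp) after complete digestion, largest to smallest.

88, 54, 22, 19 bp

NotI sites (GCGGCCGC) start at positions 62, 116, 135, 157.
NotI cuts after base 2 of each site, so after positions 63, 117, 136, 158.
Circular molecule, 4 cuts → 4 fragments:
  64–117 → 54 bp
  118–136 → 19 bp
  137–158 → 22 bp
  159–183 then 1–63 → 25 + 63 = 88 bp
Sorted largest to smallest: 88, 54, 22, 19 bp.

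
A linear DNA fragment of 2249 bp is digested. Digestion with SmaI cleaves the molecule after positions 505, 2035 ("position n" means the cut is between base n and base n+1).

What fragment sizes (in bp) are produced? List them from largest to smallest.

1530, 505, 214 bp

Linear molecule, 2 cuts → 3 fragments:
  505 − 0 = 505 bp
  2035 − 505 = 1530 bp
  2249 − 2035 = 214 bp
Sorted largest to smallest: 1530, 505, 214 bp.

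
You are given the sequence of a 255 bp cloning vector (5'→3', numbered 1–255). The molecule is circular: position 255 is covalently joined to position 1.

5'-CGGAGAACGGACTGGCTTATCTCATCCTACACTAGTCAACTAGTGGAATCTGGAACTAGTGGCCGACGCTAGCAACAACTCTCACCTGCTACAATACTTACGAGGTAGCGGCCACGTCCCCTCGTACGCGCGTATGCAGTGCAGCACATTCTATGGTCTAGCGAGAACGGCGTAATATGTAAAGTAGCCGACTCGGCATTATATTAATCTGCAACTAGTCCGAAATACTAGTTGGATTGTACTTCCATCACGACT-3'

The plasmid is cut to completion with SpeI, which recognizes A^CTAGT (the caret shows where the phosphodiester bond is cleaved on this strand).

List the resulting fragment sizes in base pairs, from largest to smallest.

159, 59, 16, 13, 8 bp

SpeI sites (ACTAGT) start at positions 31, 39, 55, 214, 227.
SpeI cuts after the first base of each site, so after positions 31, 39, 55, 214, 227.
Circular molecule, 5 cuts → 5 fragments:
  32–39 → 8 bp
  40–55 → 16 bp
  56–214 → 159 bp
  215–227 → 13 bp
  228–255 then 1–31 → 28 + 31 = 59 bp
Sorted largest to smallest: 159, 59, 16, 13, 8 bp.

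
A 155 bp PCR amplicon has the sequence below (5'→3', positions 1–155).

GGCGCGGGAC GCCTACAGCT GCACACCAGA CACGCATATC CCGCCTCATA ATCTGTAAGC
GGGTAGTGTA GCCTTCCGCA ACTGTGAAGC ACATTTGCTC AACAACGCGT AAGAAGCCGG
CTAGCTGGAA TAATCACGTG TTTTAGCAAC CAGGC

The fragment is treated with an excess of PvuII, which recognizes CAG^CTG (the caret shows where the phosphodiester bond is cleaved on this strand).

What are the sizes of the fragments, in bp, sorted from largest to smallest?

137, 18 bp

The PvuII site (CAGCTG) starts at position 16.
PvuII cuts after base 3 of each site, so after position 18.
Linear molecule, 1 cut → 2 fragments:
  1–18 → 18 bp
  19–155 → 137 bp
Sorted largest to smallest: 137, 18 bp.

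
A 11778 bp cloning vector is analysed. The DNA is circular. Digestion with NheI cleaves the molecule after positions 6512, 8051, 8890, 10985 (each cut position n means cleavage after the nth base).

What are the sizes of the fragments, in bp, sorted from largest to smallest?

7305, 2095, 1539, 839 bp

Circular molecule, 4 cuts → 4 fragments:
  8051 − 6512 = 1539 bp
  8890 − 8051 = 839 bp
  10985 − 8890 = 2095 bp
  wrap: 11778 − 10985 + 6512 = 7305 bp
Sorted largest to smallest: 7305, 2095, 1539, 839 bp.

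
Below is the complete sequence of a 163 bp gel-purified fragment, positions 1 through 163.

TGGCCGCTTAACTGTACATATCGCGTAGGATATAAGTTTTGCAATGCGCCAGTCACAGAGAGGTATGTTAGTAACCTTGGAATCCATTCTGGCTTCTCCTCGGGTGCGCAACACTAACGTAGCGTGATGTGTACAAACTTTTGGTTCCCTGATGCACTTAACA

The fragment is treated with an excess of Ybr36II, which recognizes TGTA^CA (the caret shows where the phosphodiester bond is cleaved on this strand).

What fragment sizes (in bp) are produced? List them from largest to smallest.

Ybr36II sites (TGTACA) start at positions 13, 130.
Ybr36II cuts after base 4 of each site, so after positions 16, 133.
Linear molecule, 2 cuts → 3 fragments:
  1–16 → 16 bp
  17–133 → 117 bp
  134–163 → 30 bp
Sorted largest to smallest: 117, 30, 16 bp.

117, 30, 16 bp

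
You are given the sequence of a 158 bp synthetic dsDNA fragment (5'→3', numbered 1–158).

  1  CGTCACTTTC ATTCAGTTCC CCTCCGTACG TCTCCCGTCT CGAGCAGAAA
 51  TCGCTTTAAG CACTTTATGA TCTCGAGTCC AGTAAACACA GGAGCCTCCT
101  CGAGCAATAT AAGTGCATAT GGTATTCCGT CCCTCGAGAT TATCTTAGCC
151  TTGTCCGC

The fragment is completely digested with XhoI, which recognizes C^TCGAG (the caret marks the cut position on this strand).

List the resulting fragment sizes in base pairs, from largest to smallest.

39, 34, 33, 27, 25 bp

XhoI sites (CTCGAG) start at positions 39, 72, 99, 133.
XhoI cuts after the first base of each site, so after positions 39, 72, 99, 133.
Linear molecule, 4 cuts → 5 fragments:
  1–39 → 39 bp
  40–72 → 33 bp
  73–99 → 27 bp
  100–133 → 34 bp
  134–158 → 25 bp
Sorted largest to smallest: 39, 34, 33, 27, 25 bp.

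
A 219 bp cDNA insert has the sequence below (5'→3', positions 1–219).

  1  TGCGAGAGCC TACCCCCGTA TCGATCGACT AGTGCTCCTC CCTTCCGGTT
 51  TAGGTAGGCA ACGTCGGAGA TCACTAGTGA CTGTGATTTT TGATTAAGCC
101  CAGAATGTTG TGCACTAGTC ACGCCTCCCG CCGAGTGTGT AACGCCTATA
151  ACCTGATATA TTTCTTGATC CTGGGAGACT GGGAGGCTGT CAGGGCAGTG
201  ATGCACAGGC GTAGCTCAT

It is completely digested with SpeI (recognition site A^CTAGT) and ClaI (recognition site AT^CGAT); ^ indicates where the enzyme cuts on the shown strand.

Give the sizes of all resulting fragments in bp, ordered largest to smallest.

105, 45, 41, 21, 7 bp

SpeI sites (ACTAGT) start at positions 28, 73, 114.
SpeI cuts after the first base of each site, so after positions 28, 73, 114.
The ClaI site (ATCGAT) starts at position 20.
ClaI cuts after base 2 of each site, so after position 21.
Combined cut positions: 21, 28, 73, 114.
Linear molecule, 4 cuts → 5 fragments:
  1–21 → 21 bp
  22–28 → 7 bp
  29–73 → 45 bp
  74–114 → 41 bp
  115–219 → 105 bp
Sorted largest to smallest: 105, 45, 41, 21, 7 bp.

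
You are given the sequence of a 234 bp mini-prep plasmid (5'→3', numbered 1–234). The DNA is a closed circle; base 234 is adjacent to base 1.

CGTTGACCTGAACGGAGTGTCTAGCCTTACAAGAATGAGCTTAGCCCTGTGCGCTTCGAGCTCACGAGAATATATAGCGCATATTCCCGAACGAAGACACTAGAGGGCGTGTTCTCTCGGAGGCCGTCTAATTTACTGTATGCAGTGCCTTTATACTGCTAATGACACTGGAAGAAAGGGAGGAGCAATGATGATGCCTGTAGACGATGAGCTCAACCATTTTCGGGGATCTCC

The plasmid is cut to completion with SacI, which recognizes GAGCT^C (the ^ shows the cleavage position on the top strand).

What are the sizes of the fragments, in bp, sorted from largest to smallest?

SacI sites (GAGCTC) start at positions 58, 209.
SacI cuts after base 5 of each site (before the last base), so after positions 62, 213.
Circular molecule, 2 cuts → 2 fragments:
  63–213 → 151 bp
  214–234 then 1–62 → 21 + 62 = 83 bp
Sorted largest to smallest: 151, 83 bp.

151, 83 bp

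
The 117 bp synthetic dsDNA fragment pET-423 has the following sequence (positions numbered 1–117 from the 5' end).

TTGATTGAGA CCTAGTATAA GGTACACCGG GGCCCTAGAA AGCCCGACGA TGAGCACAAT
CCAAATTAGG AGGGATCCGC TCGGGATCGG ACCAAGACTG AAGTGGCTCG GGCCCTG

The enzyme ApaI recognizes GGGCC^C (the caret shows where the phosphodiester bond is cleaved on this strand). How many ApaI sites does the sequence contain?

2

GGGCCC occurs starting at positions 30, 110.
ApaI cuts at 2 sites.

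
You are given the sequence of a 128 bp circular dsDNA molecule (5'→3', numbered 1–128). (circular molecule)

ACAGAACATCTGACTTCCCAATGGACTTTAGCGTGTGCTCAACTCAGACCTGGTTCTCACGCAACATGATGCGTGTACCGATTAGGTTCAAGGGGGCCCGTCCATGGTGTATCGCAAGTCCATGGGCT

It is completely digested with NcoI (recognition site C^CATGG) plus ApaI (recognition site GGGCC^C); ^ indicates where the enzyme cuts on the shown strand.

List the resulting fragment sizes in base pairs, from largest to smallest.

NcoI sites (CCATGG) start at positions 102, 120.
NcoI cuts after the first base of each site, so after positions 102, 120.
The ApaI site (GGGCCC) starts at position 94.
ApaI cuts after base 5 of each site (before the last base), so after position 98.
Combined cut positions: 98, 102, 120.
Circular molecule, 3 cuts → 3 fragments:
  99–102 → 4 bp
  103–120 → 18 bp
  121–128 then 1–98 → 8 + 98 = 106 bp
Sorted largest to smallest: 106, 18, 4 bp.

106, 18, 4 bp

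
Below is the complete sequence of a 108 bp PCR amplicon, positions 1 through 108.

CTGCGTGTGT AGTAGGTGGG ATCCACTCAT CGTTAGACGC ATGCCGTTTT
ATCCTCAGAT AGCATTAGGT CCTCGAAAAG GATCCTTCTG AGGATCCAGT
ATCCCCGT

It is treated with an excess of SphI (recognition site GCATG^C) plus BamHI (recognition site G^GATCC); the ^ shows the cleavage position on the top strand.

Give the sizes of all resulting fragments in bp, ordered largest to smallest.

The SphI site (GCATGC) starts at position 39.
SphI cuts after base 5 of each site (before the last base), so after position 43.
BamHI sites (GGATCC) start at positions 19, 80, 92.
BamHI cuts after the first base of each site, so after positions 19, 80, 92.
Combined cut positions: 19, 43, 80, 92.
Linear molecule, 4 cuts → 5 fragments:
  1–19 → 19 bp
  20–43 → 24 bp
  44–80 → 37 bp
  81–92 → 12 bp
  93–108 → 16 bp
Sorted largest to smallest: 37, 24, 19, 16, 12 bp.

37, 24, 19, 16, 12 bp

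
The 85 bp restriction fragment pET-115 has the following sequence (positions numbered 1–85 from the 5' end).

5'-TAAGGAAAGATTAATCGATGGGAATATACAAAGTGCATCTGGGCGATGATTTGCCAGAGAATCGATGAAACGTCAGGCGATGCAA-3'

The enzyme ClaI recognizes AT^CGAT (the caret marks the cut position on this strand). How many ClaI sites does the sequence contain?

2

ATCGAT occurs starting at positions 14, 61.
ClaI cuts at 2 sites.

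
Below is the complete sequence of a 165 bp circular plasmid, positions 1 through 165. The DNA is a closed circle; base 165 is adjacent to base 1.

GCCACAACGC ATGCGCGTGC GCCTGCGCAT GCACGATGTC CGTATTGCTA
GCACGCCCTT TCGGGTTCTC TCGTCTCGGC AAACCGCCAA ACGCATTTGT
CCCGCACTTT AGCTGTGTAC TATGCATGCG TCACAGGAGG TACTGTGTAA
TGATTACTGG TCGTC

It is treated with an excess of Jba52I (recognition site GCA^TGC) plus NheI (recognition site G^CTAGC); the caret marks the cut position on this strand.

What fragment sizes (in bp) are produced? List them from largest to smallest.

Jba52I sites (GCATGC) start at positions 9, 27, 124.
Jba52I cuts after base 3 of each site, so after positions 11, 29, 126.
The NheI site (GCTAGC) starts at position 47.
NheI cuts after the first base of each site, so after position 47.
Combined cut positions: 11, 29, 47, 126.
Circular molecule, 4 cuts → 4 fragments:
  12–29 → 18 bp
  30–47 → 18 bp
  48–126 → 79 bp
  127–165 then 1–11 → 39 + 11 = 50 bp
Sorted largest to smallest: 79, 50, 18, 18 bp.

79, 50, 18, 18 bp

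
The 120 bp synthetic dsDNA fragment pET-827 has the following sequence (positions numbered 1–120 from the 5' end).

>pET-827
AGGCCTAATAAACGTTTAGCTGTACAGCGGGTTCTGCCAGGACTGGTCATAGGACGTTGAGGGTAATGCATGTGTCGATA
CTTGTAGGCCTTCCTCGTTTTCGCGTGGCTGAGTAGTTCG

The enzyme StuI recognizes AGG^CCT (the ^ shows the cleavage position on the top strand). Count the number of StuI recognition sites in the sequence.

AGGCCT occurs starting at positions 1, 86.
StuI cuts at 2 sites.

2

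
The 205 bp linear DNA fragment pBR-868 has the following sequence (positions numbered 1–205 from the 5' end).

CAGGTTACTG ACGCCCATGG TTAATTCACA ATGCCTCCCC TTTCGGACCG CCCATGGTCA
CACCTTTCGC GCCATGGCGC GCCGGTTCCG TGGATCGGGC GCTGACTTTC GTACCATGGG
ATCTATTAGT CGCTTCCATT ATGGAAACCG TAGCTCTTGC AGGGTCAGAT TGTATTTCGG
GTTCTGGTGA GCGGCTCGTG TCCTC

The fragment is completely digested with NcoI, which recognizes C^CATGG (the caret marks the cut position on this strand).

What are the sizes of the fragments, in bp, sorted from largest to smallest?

NcoI sites (CCATGG) start at positions 15, 52, 72, 114.
NcoI cuts after the first base of each site, so after positions 15, 52, 72, 114.
Linear molecule, 4 cuts → 5 fragments:
  1–15 → 15 bp
  16–52 → 37 bp
  53–72 → 20 bp
  73–114 → 42 bp
  115–205 → 91 bp
Sorted largest to smallest: 91, 42, 37, 20, 15 bp.

91, 42, 37, 20, 15 bp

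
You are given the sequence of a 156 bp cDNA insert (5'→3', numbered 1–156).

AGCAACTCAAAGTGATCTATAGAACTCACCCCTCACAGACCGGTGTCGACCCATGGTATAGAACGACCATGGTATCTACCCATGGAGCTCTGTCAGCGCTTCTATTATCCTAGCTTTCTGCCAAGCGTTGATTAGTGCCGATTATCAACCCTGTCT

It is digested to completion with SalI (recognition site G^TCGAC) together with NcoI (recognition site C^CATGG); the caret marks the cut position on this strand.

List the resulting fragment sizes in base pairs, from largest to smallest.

The SalI site (GTCGAC) starts at position 45.
SalI cuts after the first base of each site, so after position 45.
NcoI sites (CCATGG) start at positions 51, 67, 80.
NcoI cuts after the first base of each site, so after positions 51, 67, 80.
Combined cut positions: 45, 51, 67, 80.
Linear molecule, 4 cuts → 5 fragments:
  1–45 → 45 bp
  46–51 → 6 bp
  52–67 → 16 bp
  68–80 → 13 bp
  81–156 → 76 bp
Sorted largest to smallest: 76, 45, 16, 13, 6 bp.

76, 45, 16, 13, 6 bp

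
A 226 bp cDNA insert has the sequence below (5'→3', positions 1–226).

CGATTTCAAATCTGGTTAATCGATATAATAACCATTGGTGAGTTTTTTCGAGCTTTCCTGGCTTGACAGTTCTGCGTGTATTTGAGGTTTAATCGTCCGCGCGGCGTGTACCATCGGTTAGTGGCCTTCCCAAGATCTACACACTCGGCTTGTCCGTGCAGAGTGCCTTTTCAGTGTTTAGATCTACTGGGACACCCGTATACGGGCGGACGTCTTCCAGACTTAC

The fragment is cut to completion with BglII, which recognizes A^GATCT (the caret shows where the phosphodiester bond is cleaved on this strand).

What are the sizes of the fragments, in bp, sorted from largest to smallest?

BglII sites (AGATCT) start at positions 133, 180.
BglII cuts after the first base of each site, so after positions 133, 180.
Linear molecule, 2 cuts → 3 fragments:
  1–133 → 133 bp
  134–180 → 47 bp
  181–226 → 46 bp
Sorted largest to smallest: 133, 47, 46 bp.

133, 47, 46 bp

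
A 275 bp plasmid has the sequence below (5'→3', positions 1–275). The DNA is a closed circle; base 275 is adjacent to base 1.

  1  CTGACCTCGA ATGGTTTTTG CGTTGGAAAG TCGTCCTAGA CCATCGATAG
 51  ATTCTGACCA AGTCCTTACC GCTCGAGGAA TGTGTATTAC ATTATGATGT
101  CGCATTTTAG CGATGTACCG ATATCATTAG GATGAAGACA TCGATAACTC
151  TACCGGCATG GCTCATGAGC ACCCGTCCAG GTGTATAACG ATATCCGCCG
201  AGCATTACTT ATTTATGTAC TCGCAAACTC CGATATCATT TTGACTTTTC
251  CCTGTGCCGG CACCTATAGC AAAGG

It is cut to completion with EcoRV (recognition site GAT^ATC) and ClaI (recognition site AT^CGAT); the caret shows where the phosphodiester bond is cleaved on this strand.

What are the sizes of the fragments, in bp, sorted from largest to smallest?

85, 78, 51, 42, 19 bp

EcoRV sites (GATATC) start at positions 120, 190, 232.
EcoRV cuts after base 3 of each site, so after positions 122, 192, 234.
ClaI sites (ATCGAT) start at positions 43, 140.
ClaI cuts after base 2 of each site, so after positions 44, 141.
Combined cut positions: 44, 122, 141, 192, 234.
Circular molecule, 5 cuts → 5 fragments:
  45–122 → 78 bp
  123–141 → 19 bp
  142–192 → 51 bp
  193–234 → 42 bp
  235–275 then 1–44 → 41 + 44 = 85 bp
Sorted largest to smallest: 85, 78, 51, 42, 19 bp.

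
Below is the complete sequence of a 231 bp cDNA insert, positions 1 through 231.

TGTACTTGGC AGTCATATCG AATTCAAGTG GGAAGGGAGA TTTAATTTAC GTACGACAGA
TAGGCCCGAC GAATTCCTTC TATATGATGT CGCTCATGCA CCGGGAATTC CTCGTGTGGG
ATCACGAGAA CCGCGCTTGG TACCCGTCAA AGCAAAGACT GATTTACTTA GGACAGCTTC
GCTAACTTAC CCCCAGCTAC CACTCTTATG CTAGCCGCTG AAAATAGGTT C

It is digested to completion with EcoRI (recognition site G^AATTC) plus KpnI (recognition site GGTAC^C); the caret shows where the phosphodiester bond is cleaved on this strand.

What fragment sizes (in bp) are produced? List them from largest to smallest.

EcoRI sites (GAATTC) start at positions 20, 71, 105.
EcoRI cuts after the first base of each site, so after positions 20, 71, 105.
The KpnI site (GGTACC) starts at position 139.
KpnI cuts after base 5 of each site (before the last base), so after position 143.
Combined cut positions: 20, 71, 105, 143.
Linear molecule, 4 cuts → 5 fragments:
  1–20 → 20 bp
  21–71 → 51 bp
  72–105 → 34 bp
  106–143 → 38 bp
  144–231 → 88 bp
Sorted largest to smallest: 88, 51, 38, 34, 20 bp.

88, 51, 38, 34, 20 bp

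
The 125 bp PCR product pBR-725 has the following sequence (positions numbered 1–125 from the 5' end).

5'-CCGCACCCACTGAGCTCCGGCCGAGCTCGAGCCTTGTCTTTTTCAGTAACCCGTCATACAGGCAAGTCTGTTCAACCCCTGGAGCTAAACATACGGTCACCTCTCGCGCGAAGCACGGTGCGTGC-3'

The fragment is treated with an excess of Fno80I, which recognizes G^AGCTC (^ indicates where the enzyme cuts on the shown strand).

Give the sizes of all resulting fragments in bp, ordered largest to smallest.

102, 12, 11 bp

Fno80I sites (GAGCTC) start at positions 12, 23.
Fno80I cuts after the first base of each site, so after positions 12, 23.
Linear molecule, 2 cuts → 3 fragments:
  1–12 → 12 bp
  13–23 → 11 bp
  24–125 → 102 bp
Sorted largest to smallest: 102, 12, 11 bp.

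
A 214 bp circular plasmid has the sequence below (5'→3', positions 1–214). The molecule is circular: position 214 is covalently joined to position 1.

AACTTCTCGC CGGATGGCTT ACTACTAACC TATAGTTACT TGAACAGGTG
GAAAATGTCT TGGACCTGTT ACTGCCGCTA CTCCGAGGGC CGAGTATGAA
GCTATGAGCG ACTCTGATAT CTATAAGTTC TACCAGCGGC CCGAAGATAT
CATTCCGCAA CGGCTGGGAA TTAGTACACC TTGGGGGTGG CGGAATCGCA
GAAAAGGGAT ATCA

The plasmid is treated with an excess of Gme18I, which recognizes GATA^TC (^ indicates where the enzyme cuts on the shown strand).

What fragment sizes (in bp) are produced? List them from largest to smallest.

122, 62, 30 bp

Gme18I sites (GATATC) start at positions 116, 146, 208.
Gme18I cuts after base 4 of each site, so after positions 119, 149, 211.
Circular molecule, 3 cuts → 3 fragments:
  120–149 → 30 bp
  150–211 → 62 bp
  212–214 then 1–119 → 3 + 119 = 122 bp
Sorted largest to smallest: 122, 62, 30 bp.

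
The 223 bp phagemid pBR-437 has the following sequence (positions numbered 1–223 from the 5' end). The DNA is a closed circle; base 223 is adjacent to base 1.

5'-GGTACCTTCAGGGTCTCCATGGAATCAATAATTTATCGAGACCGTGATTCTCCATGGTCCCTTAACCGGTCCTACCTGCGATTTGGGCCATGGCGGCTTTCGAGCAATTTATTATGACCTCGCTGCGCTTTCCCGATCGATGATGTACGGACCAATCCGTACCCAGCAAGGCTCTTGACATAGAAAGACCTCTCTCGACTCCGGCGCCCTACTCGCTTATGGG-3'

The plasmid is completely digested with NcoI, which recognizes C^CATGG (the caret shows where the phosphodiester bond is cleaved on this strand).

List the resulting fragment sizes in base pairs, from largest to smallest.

152, 36, 35 bp

NcoI sites (CCATGG) start at positions 17, 52, 88.
NcoI cuts after the first base of each site, so after positions 17, 52, 88.
Circular molecule, 3 cuts → 3 fragments:
  18–52 → 35 bp
  53–88 → 36 bp
  89–223 then 1–17 → 135 + 17 = 152 bp
Sorted largest to smallest: 152, 36, 35 bp.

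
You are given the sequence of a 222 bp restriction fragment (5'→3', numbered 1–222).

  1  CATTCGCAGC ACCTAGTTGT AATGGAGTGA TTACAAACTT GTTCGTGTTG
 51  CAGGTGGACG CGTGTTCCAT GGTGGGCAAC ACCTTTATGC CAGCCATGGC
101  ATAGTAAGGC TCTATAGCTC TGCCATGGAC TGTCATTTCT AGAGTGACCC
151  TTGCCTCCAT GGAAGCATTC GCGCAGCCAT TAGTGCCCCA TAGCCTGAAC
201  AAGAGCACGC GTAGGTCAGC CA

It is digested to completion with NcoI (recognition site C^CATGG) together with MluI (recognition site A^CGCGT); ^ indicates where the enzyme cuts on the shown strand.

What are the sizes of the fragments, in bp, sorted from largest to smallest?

NcoI sites (CCATGG) start at positions 67, 94, 123, 157.
NcoI cuts after the first base of each site, so after positions 67, 94, 123, 157.
MluI sites (ACGCGT) start at positions 58, 207.
MluI cuts after the first base of each site, so after positions 58, 207.
Combined cut positions: 58, 67, 94, 123, 157, 207.
Linear molecule, 6 cuts → 7 fragments:
  1–58 → 58 bp
  59–67 → 9 bp
  68–94 → 27 bp
  95–123 → 29 bp
  124–157 → 34 bp
  158–207 → 50 bp
  208–222 → 15 bp
Sorted largest to smallest: 58, 50, 34, 29, 27, 15, 9 bp.

58, 50, 34, 29, 27, 15, 9 bp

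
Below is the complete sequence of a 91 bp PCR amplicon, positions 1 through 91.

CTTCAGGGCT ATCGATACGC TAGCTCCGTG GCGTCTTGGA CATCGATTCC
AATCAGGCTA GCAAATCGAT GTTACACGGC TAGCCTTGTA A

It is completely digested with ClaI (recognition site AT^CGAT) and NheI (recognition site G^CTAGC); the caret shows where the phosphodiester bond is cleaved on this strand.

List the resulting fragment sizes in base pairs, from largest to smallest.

24, 14, 13, 12, 12, 9, 7 bp

ClaI sites (ATCGAT) start at positions 11, 42, 65.
ClaI cuts after base 2 of each site, so after positions 12, 43, 66.
NheI sites (GCTAGC) start at positions 19, 57, 79.
NheI cuts after the first base of each site, so after positions 19, 57, 79.
Combined cut positions: 12, 19, 43, 57, 66, 79.
Linear molecule, 6 cuts → 7 fragments:
  1–12 → 12 bp
  13–19 → 7 bp
  20–43 → 24 bp
  44–57 → 14 bp
  58–66 → 9 bp
  67–79 → 13 bp
  80–91 → 12 bp
Sorted largest to smallest: 24, 14, 13, 12, 12, 9, 7 bp.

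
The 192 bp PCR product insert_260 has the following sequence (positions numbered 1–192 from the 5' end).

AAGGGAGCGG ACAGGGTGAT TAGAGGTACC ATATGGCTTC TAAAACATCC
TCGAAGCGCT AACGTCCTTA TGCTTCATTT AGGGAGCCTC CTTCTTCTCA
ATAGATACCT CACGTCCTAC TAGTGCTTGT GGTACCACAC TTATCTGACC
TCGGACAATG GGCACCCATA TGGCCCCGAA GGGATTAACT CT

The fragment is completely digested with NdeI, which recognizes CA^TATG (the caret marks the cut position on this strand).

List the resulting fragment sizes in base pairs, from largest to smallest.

137, 31, 24 bp

NdeI sites (CATATG) start at positions 30, 167.
NdeI cuts after base 2 of each site, so after positions 31, 168.
Linear molecule, 2 cuts → 3 fragments:
  1–31 → 31 bp
  32–168 → 137 bp
  169–192 → 24 bp
Sorted largest to smallest: 137, 31, 24 bp.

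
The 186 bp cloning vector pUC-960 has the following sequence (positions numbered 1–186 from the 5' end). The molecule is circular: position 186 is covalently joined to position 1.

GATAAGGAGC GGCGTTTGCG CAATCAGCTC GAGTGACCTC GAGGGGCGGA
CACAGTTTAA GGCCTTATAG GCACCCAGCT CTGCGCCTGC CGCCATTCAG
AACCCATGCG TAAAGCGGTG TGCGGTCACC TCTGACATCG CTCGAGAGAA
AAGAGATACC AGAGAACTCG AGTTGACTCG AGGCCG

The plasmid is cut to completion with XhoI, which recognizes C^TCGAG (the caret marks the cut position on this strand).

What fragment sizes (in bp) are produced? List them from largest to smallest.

XhoI sites (CTCGAG) start at positions 28, 38, 141, 167, 177.
XhoI cuts after the first base of each site, so after positions 28, 38, 141, 167, 177.
Circular molecule, 5 cuts → 5 fragments:
  29–38 → 10 bp
  39–141 → 103 bp
  142–167 → 26 bp
  168–177 → 10 bp
  178–186 then 1–28 → 9 + 28 = 37 bp
Sorted largest to smallest: 103, 37, 26, 10, 10 bp.

103, 37, 26, 10, 10 bp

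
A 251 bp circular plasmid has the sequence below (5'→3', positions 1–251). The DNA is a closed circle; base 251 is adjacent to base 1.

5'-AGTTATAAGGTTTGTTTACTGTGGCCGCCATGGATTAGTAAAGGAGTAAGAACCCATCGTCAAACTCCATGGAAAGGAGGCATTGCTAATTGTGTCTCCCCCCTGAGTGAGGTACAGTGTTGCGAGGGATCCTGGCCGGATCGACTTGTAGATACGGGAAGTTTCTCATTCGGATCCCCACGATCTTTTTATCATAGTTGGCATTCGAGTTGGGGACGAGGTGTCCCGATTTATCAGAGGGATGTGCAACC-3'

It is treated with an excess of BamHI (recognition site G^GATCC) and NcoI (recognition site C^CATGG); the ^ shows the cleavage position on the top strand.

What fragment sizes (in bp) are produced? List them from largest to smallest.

107, 60, 45, 39 bp

BamHI sites (GGATCC) start at positions 127, 172.
BamHI cuts after the first base of each site, so after positions 127, 172.
NcoI sites (CCATGG) start at positions 28, 67.
NcoI cuts after the first base of each site, so after positions 28, 67.
Combined cut positions: 28, 67, 127, 172.
Circular molecule, 4 cuts → 4 fragments:
  29–67 → 39 bp
  68–127 → 60 bp
  128–172 → 45 bp
  173–251 then 1–28 → 79 + 28 = 107 bp
Sorted largest to smallest: 107, 60, 45, 39 bp.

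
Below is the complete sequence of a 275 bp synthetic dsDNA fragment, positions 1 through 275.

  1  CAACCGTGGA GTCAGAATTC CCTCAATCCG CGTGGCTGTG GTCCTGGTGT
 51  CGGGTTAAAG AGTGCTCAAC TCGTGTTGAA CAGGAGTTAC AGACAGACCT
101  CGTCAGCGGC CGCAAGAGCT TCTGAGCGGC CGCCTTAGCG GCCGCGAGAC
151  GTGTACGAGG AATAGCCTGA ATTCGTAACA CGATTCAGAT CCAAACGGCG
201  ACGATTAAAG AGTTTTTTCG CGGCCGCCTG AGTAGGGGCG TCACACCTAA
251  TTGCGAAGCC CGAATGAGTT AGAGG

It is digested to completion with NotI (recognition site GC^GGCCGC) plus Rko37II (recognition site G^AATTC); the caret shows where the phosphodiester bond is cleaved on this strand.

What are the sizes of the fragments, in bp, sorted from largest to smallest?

NotI sites (GCGGCCGC) start at positions 106, 126, 138, 220.
NotI cuts after base 2 of each site, so after positions 107, 127, 139, 221.
Rko37II sites (GAATTC) start at positions 15, 169.
Rko37II cuts after the first base of each site, so after positions 15, 169.
Combined cut positions: 15, 107, 127, 139, 169, 221.
Linear molecule, 6 cuts → 7 fragments:
  1–15 → 15 bp
  16–107 → 92 bp
  108–127 → 20 bp
  128–139 → 12 bp
  140–169 → 30 bp
  170–221 → 52 bp
  222–275 → 54 bp
Sorted largest to smallest: 92, 54, 52, 30, 20, 15, 12 bp.

92, 54, 52, 30, 20, 15, 12 bp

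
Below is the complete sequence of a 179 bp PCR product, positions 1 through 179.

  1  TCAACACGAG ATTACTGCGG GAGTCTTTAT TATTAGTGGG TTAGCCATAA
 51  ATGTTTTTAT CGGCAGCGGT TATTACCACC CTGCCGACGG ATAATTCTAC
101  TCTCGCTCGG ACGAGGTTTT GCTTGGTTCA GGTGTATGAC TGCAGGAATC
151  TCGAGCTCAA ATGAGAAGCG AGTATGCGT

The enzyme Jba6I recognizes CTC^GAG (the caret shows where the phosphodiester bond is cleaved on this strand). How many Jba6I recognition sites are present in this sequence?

CTCGAG occurs starting at position 150.
Jba6I cuts at 1 site.

1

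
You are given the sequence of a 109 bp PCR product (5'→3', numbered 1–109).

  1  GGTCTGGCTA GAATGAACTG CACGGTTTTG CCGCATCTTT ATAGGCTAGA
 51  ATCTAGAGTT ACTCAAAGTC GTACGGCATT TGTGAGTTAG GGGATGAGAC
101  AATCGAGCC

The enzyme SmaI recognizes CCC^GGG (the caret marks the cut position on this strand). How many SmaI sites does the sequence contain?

No occurrence of CCCGGG is present in the sequence.
SmaI does not cut: 0 sites.

0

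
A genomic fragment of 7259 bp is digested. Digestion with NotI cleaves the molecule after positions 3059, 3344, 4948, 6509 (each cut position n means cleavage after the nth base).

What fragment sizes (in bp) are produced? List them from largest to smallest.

Linear molecule, 4 cuts → 5 fragments:
  3059 − 0 = 3059 bp
  3344 − 3059 = 285 bp
  4948 − 3344 = 1604 bp
  6509 − 4948 = 1561 bp
  7259 − 6509 = 750 bp
Sorted largest to smallest: 3059, 1604, 1561, 750, 285 bp.

3059, 1604, 1561, 750, 285 bp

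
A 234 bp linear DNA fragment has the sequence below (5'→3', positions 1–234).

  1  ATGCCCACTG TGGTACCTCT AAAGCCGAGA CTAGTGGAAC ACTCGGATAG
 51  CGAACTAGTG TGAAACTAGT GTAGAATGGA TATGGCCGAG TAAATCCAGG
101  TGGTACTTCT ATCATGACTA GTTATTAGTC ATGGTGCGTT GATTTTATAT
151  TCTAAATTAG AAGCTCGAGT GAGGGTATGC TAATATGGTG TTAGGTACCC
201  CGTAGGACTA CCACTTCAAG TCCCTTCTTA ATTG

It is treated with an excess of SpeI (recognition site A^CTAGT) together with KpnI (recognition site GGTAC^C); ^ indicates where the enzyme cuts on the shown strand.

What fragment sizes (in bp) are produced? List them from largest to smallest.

81, 52, 36, 24, 16, 14, 11 bp

SpeI sites (ACTAGT) start at positions 30, 54, 65, 117.
SpeI cuts after the first base of each site, so after positions 30, 54, 65, 117.
KpnI sites (GGTACC) start at positions 12, 194.
KpnI cuts after base 5 of each site (before the last base), so after positions 16, 198.
Combined cut positions: 16, 30, 54, 65, 117, 198.
Linear molecule, 6 cuts → 7 fragments:
  1–16 → 16 bp
  17–30 → 14 bp
  31–54 → 24 bp
  55–65 → 11 bp
  66–117 → 52 bp
  118–198 → 81 bp
  199–234 → 36 bp
Sorted largest to smallest: 81, 52, 36, 24, 16, 14, 11 bp.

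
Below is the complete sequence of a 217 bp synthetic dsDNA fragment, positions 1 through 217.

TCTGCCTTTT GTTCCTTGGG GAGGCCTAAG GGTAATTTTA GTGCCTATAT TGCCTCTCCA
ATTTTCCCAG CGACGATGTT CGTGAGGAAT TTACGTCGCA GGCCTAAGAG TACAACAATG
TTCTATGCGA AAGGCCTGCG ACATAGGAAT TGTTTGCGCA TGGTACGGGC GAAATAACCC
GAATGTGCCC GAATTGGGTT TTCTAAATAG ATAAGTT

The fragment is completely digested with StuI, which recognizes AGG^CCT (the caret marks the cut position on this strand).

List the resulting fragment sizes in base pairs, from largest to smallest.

83, 78, 32, 24 bp

StuI sites (AGGCCT) start at positions 22, 100, 132.
StuI cuts after base 3 of each site, so after positions 24, 102, 134.
Linear molecule, 3 cuts → 4 fragments:
  1–24 → 24 bp
  25–102 → 78 bp
  103–134 → 32 bp
  135–217 → 83 bp
Sorted largest to smallest: 83, 78, 32, 24 bp.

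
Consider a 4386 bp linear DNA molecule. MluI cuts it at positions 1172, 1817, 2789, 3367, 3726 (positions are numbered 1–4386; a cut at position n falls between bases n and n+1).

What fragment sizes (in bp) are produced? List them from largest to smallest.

Linear molecule, 5 cuts → 6 fragments:
  1172 − 0 = 1172 bp
  1817 − 1172 = 645 bp
  2789 − 1817 = 972 bp
  3367 − 2789 = 578 bp
  3726 − 3367 = 359 bp
  4386 − 3726 = 660 bp
Sorted largest to smallest: 1172, 972, 660, 645, 578, 359 bp.

1172, 972, 660, 645, 578, 359 bp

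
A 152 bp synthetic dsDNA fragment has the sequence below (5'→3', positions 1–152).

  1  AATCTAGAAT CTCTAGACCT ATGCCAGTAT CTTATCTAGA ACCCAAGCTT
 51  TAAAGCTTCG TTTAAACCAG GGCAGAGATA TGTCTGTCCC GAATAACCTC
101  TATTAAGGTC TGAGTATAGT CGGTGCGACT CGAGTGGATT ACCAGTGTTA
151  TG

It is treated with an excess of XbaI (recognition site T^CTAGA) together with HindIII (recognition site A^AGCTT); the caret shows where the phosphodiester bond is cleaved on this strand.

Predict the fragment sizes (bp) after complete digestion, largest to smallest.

99, 23, 10, 9, 8, 3 bp

XbaI sites (TCTAGA) start at positions 3, 12, 35.
XbaI cuts after the first base of each site, so after positions 3, 12, 35.
HindIII sites (AAGCTT) start at positions 45, 53.
HindIII cuts after the first base of each site, so after positions 45, 53.
Combined cut positions: 3, 12, 35, 45, 53.
Linear molecule, 5 cuts → 6 fragments:
  1–3 → 3 bp
  4–12 → 9 bp
  13–35 → 23 bp
  36–45 → 10 bp
  46–53 → 8 bp
  54–152 → 99 bp
Sorted largest to smallest: 99, 23, 10, 9, 8, 3 bp.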